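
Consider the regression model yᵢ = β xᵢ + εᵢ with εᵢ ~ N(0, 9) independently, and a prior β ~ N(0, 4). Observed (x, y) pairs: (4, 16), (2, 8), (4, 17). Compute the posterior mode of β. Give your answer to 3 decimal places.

β̂_MAP = 3.869

log p(β | y) = −Σ(yᵢ − βxᵢ)²/(2·9) − β²/(2·4) + const.
Setting the derivative to zero: Σxᵢ(yᵢ − βxᵢ)/9 − β/4 = 0, so β = Σxᵢyᵢ / (Σxᵢ² + σ²/τ²).
Σxᵢyᵢ = 4·16 + 2·8 + 4·17 = 148; Σxᵢ² = 36; σ²/τ² = 2.25.
β̂_MAP = 148 / (36 + 2.25) = 148/38.25 ≈ 3.869.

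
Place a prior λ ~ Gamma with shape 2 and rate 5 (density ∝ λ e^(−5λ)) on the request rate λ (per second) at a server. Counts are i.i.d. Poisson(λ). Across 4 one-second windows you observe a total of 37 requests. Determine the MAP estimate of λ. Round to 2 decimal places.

λ̂_MAP = 4.22

Σxᵢ = 37, n = 4.
Posterior ∝ λe^(−5λ) · λ^37e^(−4λ) = λ^38e^(−9λ), i.e. Gamma(shape=39, rate=9).
The mode of a Gamma(a, b) with a ≥ 1 (shape–rate) is (a−1)/b = 38/9 ≈ 4.22.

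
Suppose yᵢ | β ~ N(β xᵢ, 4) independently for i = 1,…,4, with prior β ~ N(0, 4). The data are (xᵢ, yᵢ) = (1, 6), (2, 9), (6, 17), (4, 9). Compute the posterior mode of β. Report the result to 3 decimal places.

log p(β | y) = −Σ(yᵢ − βxᵢ)²/(2·4) − β²/(2·4) + const.
Setting the derivative to zero: Σxᵢ(yᵢ − βxᵢ)/4 − β/4 = 0, so β = Σxᵢyᵢ / (Σxᵢ² + σ²/τ²).
Σxᵢyᵢ = 1·6 + 2·9 + 6·17 + 4·9 = 162; Σxᵢ² = 57; σ²/τ² = 1.
β̂_MAP = 162 / (57 + 1) = 162/58 ≈ 2.793.

β̂_MAP = 2.793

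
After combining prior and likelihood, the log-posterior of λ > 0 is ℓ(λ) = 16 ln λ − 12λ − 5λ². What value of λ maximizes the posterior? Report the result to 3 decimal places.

λ̂_MAP = 0.800

ℓ'(λ) = 16/λ − 12 − 10λ. Setting this to zero and multiplying by λ: 10λ² + 12λ − 16 = 0.
λ = (−12 + √(12² + 4·10·16)) / (2·10) = (−12 + √784) / 20 = (−12 + 28)/20 = 4/5.
ℓ''(λ) = −16/λ² − 10 < 0, confirming a maximum.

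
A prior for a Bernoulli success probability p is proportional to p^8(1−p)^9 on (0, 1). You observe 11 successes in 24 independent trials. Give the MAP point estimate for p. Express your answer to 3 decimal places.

p̂_MAP = 0.463

The prior density ∝ p^8(1−p)^9 is the kernel of Beta(9, 10).
Data: 11 successes in 24 trials. The binomial likelihood contributes p^11(1−p)^13, so the posterior is Beta(9+11, 10+13) = Beta(20, 23).
For Beta(a, b) with a, b > 1 the mode is (a−1)/(a+b−2) = 19/41 ≈ 0.463.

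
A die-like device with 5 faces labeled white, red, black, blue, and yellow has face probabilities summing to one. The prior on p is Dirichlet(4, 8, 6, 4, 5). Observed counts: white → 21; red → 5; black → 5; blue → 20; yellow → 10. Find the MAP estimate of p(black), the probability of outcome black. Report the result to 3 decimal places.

MAP estimate of p(black) = 0.120

The posterior is Dirichlet(αᵢ + nᵢ) = Dirichlet(25, 13, 11, 24, 15).
For a Dirichlet(a₁,…,a_K) with all aᵢ > 1, the mode has j-th component (aⱼ − 1)/(Σaᵢ − K).
Here Σaᵢ = 88 and K = 5, so p(black) = (11 − 1)/(88 − 5) = 10/83 ≈ 0.120.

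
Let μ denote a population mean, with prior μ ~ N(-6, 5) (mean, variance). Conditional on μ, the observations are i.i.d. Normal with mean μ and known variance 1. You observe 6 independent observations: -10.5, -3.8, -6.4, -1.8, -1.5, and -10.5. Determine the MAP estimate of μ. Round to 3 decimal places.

n = 6; x̄ = ((-10.5) + (-3.8) + (-6.4) + (-1.8) + (-1.5) + (-10.5))/6 = -34.5/6 = -5.75.
For a Normal prior and Normal likelihood with known variance, the posterior is Normal; its mode equals its mean, the precision-weighted average.
Prior precision 1/σ₀² = 1/5 = 0.2; data precision n/σ² = 6/1 = 6.
μ̂ = (0.2·(-6) + 6·(-5.75)) / (0.2 + 6) = (-35.7)/6.2 = -357/62 ≈ -5.758.

μ̂_MAP = -5.758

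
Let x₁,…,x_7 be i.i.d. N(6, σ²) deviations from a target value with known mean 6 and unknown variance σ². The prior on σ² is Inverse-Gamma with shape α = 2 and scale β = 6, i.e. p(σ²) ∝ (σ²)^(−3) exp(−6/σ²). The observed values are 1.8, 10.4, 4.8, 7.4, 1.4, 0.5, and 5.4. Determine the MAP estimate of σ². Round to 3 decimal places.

σ̂²_MAP = 8.013

Sum of squared deviations about the known mean: SS = (1.8−6)² + (10.4−6)² + (4.8−6)² + (7.4−6)² + (1.4−6)² + (0.5−6)² + (5.4−6)² = 92.17.
The Normal likelihood contributes (σ²)^(−n/2) exp(−SS/(2σ²)), so the posterior is Inverse-Gamma(α + n/2, β + SS/2) = Inverse-Gamma(5.5, 52.085).
The mode of Inverse-Gamma(a, b) is b/(a+1) = 52.085/6.5 ≈ 8.013.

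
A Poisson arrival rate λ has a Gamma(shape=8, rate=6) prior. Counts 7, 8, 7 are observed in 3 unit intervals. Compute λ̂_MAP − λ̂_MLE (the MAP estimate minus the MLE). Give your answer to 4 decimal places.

MAP − MLE = -4.1111

Σxᵢ = 22. Posterior is Gamma(30, 9); MAP = (30−1)/9 = 29/9 ≈ 3.22222.
MLE = x̄ = 22/3 ≈ 7.33333.
Difference = 29/9 − 22/3 = -37/9 ≈ -4.1111.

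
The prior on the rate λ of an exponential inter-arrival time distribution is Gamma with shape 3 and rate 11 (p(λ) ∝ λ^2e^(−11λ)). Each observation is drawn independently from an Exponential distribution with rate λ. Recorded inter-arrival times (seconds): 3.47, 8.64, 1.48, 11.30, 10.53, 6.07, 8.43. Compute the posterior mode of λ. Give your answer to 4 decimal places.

λ̂_MAP = 0.1477

The Exponential(rate=λ) likelihood is ∝ λ^n e^(−λΣtᵢ). Here n = 7 and Σtᵢ = 3.47 + 8.64 + 1.48 + 11.30 + 10.53 + 6.07 + 8.43 = 49.92.
Posterior ∝ λ^2e^(−11λ) · λ^7e^(−49.92λ) = λ^9e^(−60.92λ), i.e. Gamma(10, 60.92).
Mode = (a−1)/b = 9/60.92 ≈ 0.1477.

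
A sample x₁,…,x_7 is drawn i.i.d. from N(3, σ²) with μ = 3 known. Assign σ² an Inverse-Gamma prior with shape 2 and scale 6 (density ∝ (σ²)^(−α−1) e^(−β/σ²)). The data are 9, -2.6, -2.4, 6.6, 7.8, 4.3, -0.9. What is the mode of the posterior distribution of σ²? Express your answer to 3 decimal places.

σ̂²_MAP = 12.417

Sum of squared deviations about the known mean: SS = (9−3)² + (-2.6−3)² + (-2.4−3)² + (6.6−3)² + (7.8−3)² + (4.3−3)² + (-0.9−3)² = 149.42.
The Normal likelihood contributes (σ²)^(−n/2) exp(−SS/(2σ²)), so the posterior is Inverse-Gamma(α + n/2, β + SS/2) = Inverse-Gamma(5.5, 80.71).
The mode of Inverse-Gamma(a, b) is b/(a+1) = 80.71/6.5 ≈ 12.417.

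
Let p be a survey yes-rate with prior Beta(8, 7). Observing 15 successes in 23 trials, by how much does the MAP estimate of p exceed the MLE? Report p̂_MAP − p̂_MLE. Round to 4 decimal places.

MAP − MLE = -0.0411

Posterior is Beta(23, 15); MAP = (23−1)/(38−2) = 22/36 ≈ 0.61111.
MLE ignores the prior: p̂_MLE = k/n = 15/23 ≈ 0.65217.
Difference = 22/36 − 15/23 = -17/414 ≈ -0.0411.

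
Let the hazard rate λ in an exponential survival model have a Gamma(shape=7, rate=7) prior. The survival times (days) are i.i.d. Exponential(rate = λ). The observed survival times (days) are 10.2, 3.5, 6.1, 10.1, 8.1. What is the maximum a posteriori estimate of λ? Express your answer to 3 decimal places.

λ̂_MAP = 0.244

The Exponential(rate=λ) likelihood is ∝ λ^n e^(−λΣtᵢ). Here n = 5 and Σtᵢ = 10.2 + 3.5 + 6.1 + 10.1 + 8.1 = 38.
Posterior ∝ λ^6e^(−7λ) · λ^5e^(−38λ) = λ^11e^(−45λ), i.e. Gamma(12, 45).
Mode = (a−1)/b = 11/45 ≈ 0.244.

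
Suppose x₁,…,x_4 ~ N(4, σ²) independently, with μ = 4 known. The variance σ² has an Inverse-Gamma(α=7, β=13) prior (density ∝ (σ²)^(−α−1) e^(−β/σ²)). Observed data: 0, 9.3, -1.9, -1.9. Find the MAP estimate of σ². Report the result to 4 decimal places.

σ̂²_MAP = 6.9855

Sum of squared deviations about the known mean: SS = (0−4)² + (9.3−4)² + (-1.9−4)² + (-1.9−4)² = 113.71.
The Normal likelihood contributes (σ²)^(−n/2) exp(−SS/(2σ²)), so the posterior is Inverse-Gamma(α + n/2, β + SS/2) = Inverse-Gamma(9, 69.855).
The mode of Inverse-Gamma(a, b) is b/(a+1) = 69.855/10 ≈ 6.9855.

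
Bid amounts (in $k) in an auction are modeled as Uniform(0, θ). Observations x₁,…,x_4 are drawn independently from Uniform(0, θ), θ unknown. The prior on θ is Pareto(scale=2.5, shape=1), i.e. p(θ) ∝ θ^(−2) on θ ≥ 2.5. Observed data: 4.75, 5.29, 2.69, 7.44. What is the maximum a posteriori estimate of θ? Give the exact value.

θ̂_MAP = 7.44

The Uniform(0, θ) likelihood is θ^(−n) for θ ≥ max(xᵢ), zero otherwise. Here max(xᵢ) = 7.44.
Posterior ∝ θ^(−2) · θ^(−4) = θ^(−6) on θ ≥ max(2.5, 7.44) = 7.44.
This density is strictly decreasing in θ, so the posterior mode lies at the lower boundary of the support.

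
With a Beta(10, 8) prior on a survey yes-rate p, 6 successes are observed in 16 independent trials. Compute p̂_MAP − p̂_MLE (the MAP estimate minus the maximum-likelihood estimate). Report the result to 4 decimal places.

Posterior is Beta(16, 18); MAP = (16−1)/(34−2) = 15/32 ≈ 0.46875.
MLE ignores the prior: p̂_MLE = k/n = 6/16 ≈ 0.37500.
Difference = 15/32 − 6/16 = 3/32 ≈ 0.0938.

MAP − MLE = 0.0938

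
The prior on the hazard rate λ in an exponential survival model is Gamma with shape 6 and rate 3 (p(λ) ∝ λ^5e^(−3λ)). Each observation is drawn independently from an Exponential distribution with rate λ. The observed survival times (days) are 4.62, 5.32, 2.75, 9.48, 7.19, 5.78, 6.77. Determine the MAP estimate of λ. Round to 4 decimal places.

The Exponential(rate=λ) likelihood is ∝ λ^n e^(−λΣtᵢ). Here n = 7 and Σtᵢ = 4.62 + 5.32 + 2.75 + 9.48 + 7.19 + 5.78 + 6.77 = 41.91.
Posterior ∝ λ^5e^(−3λ) · λ^7e^(−41.91λ) = λ^12e^(−44.91λ), i.e. Gamma(13, 44.91).
Mode = (a−1)/b = 12/44.91 ≈ 0.2672.

λ̂_MAP = 0.2672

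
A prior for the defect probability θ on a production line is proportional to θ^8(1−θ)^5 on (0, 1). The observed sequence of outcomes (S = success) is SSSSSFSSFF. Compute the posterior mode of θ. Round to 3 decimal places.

The prior density ∝ θ^8(1−θ)^5 is the kernel of Beta(9, 6).
Data: 7 successes in 10 trials (from the sequence). The binomial likelihood contributes θ^7(1−θ)^3, so the posterior is Beta(9+7, 6+3) = Beta(16, 9).
For Beta(a, b) with a, b > 1 the mode is (a−1)/(a+b−2) = 15/23 ≈ 0.652.

θ̂_MAP = 0.652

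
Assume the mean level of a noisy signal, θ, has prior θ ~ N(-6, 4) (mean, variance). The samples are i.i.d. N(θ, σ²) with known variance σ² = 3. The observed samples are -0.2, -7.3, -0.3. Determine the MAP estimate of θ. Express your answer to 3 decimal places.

n = 3; x̄ = ((-0.2) + (-7.3) + (-0.3))/3 = -7.8/3 = -2.6.
For a Normal prior and Normal likelihood with known variance, the posterior is Normal; its mode equals its mean, the precision-weighted average.
Prior precision 1/σ₀² = 1/4 = 0.25; data precision n/σ² = 3/3 = 1.
θ̂ = (0.25·(-6) + 1·(-2.6)) / (0.25 + 1) = (-4.1)/1.25 = -3.280.

θ̂_MAP = -3.280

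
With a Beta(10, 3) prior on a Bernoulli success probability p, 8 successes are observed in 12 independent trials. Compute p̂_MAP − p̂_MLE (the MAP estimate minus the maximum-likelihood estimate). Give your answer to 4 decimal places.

MAP − MLE = 0.0725

Posterior is Beta(18, 7); MAP = (18−1)/(25−2) = 17/23 ≈ 0.73913.
MLE ignores the prior: p̂_MLE = k/n = 8/12 ≈ 0.66667.
Difference = 17/23 − 8/12 = 5/69 ≈ 0.0725.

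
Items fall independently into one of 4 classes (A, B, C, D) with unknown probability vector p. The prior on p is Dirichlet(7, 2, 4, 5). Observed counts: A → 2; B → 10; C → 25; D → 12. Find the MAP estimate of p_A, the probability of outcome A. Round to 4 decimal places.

The posterior is Dirichlet(αᵢ + nᵢ) = Dirichlet(9, 12, 29, 17).
For a Dirichlet(a₁,…,a_K) with all aᵢ > 1, the mode has j-th component (aⱼ − 1)/(Σaᵢ − K).
Here Σaᵢ = 67 and K = 4, so p_A = (9 − 1)/(67 − 4) = 8/63 ≈ 0.1270.

MAP estimate of p_A = 0.1270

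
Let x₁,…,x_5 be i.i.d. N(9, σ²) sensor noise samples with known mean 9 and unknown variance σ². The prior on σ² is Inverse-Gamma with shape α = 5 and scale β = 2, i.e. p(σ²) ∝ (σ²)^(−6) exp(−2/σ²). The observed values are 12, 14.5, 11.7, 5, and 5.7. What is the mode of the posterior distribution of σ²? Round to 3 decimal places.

Sum of squared deviations about the known mean: SS = (12−9)² + (14.5−9)² + (11.7−9)² + (5−9)² + (5.7−9)² = 73.43.
The Normal likelihood contributes (σ²)^(−n/2) exp(−SS/(2σ²)), so the posterior is Inverse-Gamma(α + n/2, β + SS/2) = Inverse-Gamma(7.5, 38.715).
The mode of Inverse-Gamma(a, b) is b/(a+1) = 38.715/8.5 ≈ 4.555.

σ̂²_MAP = 4.555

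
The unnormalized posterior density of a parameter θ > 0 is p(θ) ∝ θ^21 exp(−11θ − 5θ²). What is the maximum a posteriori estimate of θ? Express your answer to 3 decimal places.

θ̂_MAP = 1.000

ℓ'(θ) = 21/θ − 11 − 10θ. Setting this to zero and multiplying by θ: 10θ² + 11θ − 21 = 0.
θ = (−11 + √(11² + 4·10·21)) / (2·10) = (−11 + √961) / 20 = (−11 + 31)/20 = 1.
ℓ''(θ) = −21/θ² − 10 < 0, confirming a maximum.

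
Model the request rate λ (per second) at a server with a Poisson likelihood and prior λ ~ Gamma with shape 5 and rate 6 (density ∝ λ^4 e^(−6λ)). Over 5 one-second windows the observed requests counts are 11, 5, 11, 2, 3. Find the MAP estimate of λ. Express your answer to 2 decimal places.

λ̂_MAP = 3.27

Σxᵢ = 11+5+11+2+3 = 32, with n = 5.
Posterior ∝ λ^4e^(−6λ) · λ^32e^(−5λ) = λ^36e^(−11λ), i.e. Gamma(shape=37, rate=11).
The mode of a Gamma(a, b) with a ≥ 1 (shape–rate) is (a−1)/b = 36/11 ≈ 3.27.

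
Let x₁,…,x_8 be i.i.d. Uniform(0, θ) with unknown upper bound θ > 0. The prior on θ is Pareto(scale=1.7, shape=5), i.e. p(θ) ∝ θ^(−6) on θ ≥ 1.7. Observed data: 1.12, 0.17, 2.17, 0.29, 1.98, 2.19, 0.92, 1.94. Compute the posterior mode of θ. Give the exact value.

θ̂_MAP = 2.19

The Uniform(0, θ) likelihood is θ^(−n) for θ ≥ max(xᵢ), zero otherwise. Here max(xᵢ) = 2.19.
Posterior ∝ θ^(−6) · θ^(−8) = θ^(−14) on θ ≥ max(1.7, 2.19) = 2.19.
This density is strictly decreasing in θ, so the posterior mode lies at the lower boundary of the support.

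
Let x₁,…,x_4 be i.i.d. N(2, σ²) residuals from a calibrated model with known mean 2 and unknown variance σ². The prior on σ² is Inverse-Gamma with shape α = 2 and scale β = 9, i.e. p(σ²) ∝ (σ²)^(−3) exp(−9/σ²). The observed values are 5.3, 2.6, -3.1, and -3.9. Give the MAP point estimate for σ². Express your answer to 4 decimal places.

Sum of squared deviations about the known mean: SS = (5.3−2)² + (2.6−2)² + (-3.1−2)² + (-3.9−2)² = 72.07.
The Normal likelihood contributes (σ²)^(−n/2) exp(−SS/(2σ²)), so the posterior is Inverse-Gamma(α + n/2, β + SS/2) = Inverse-Gamma(4, 45.035).
The mode of Inverse-Gamma(a, b) is b/(a+1) = 45.035/5 ≈ 9.0070.

σ̂²_MAP = 9.0070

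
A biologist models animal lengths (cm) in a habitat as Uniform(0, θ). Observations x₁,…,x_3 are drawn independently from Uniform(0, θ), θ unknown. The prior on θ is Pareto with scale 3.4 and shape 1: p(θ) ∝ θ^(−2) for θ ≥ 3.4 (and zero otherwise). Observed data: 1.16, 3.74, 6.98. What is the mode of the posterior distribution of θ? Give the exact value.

θ̂_MAP = 6.98

The Uniform(0, θ) likelihood is θ^(−n) for θ ≥ max(xᵢ), zero otherwise. Here max(xᵢ) = 6.98.
Posterior ∝ θ^(−2) · θ^(−3) = θ^(−5) on θ ≥ max(3.4, 6.98) = 6.98.
This density is strictly decreasing in θ, so the posterior mode lies at the lower boundary of the support.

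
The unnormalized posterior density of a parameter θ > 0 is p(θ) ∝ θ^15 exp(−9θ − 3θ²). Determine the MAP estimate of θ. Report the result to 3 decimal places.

ℓ'(θ) = 15/θ − 9 − 6θ. Setting this to zero and multiplying by θ: 6θ² + 9θ − 15 = 0.
θ = (−9 + √(9² + 4·6·15)) / (2·6) = (−9 + √441) / 12 = (−9 + 21)/12 = 1.
ℓ''(θ) = −15/θ² − 6 < 0, confirming a maximum.

θ̂_MAP = 1.000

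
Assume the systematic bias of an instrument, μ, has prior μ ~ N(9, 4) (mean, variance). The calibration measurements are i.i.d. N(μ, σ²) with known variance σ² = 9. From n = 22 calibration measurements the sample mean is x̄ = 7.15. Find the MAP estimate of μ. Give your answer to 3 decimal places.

n = 22, x̄ = 7.15.
For a Normal prior and Normal likelihood with known variance, the posterior is Normal; its mode equals its mean, the precision-weighted average.
Prior precision 1/σ₀² = 1/4 = 0.25; data precision n/σ² = 22/9.
μ̂ = (0.25·9 + (22/9)·7.15) / (0.25 + 22/9) = (3551/180)/(97/36) = 3551/485 ≈ 7.322.

μ̂_MAP = 7.322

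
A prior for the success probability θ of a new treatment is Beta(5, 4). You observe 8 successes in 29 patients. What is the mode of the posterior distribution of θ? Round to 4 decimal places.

θ̂_MAP = 0.3333

Prior: Beta(5, 4).
Data: 8 successes in 29 trials. The binomial likelihood contributes θ^8(1−θ)^21, so the posterior is Beta(5+8, 4+21) = Beta(13, 25).
For Beta(a, b) with a, b > 1 the mode is (a−1)/(a+b−2) = 12/36 ≈ 0.3333.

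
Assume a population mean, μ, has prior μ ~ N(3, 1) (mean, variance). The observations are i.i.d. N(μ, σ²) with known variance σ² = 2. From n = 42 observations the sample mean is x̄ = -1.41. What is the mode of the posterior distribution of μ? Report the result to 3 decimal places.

n = 42, x̄ = -1.41.
For a Normal prior and Normal likelihood with known variance, the posterior is Normal; its mode equals its mean, the precision-weighted average.
Prior precision 1/σ₀² = 1/1 = 1; data precision n/σ² = 42/2 = 21.
μ̂ = (1·3 + 21·(-1.41)) / (1 + 21) = (-26.61)/22 = -2661/2200 ≈ -1.210.

μ̂_MAP = -1.210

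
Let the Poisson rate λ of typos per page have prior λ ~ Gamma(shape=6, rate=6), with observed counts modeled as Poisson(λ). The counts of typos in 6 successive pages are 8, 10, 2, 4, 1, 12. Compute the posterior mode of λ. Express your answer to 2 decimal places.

Σxᵢ = 8+10+2+4+1+12 = 37, with n = 6.
Posterior ∝ λ^5e^(−6λ) · λ^37e^(−6λ) = λ^42e^(−12λ), i.e. Gamma(shape=43, rate=12).
The mode of a Gamma(a, b) with a ≥ 1 (shape–rate) is (a−1)/b = 42/12 ≈ 3.50.

λ̂_MAP = 3.50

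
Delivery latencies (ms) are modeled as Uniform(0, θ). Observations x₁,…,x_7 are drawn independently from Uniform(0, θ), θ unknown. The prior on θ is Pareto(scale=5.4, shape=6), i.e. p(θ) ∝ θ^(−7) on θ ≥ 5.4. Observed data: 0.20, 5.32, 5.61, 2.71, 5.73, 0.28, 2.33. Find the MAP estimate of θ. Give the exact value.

The Uniform(0, θ) likelihood is θ^(−n) for θ ≥ max(xᵢ), zero otherwise. Here max(xᵢ) = 5.73.
Posterior ∝ θ^(−7) · θ^(−7) = θ^(−14) on θ ≥ max(5.4, 5.73) = 5.73.
This density is strictly decreasing in θ, so the posterior mode lies at the lower boundary of the support.

θ̂_MAP = 5.73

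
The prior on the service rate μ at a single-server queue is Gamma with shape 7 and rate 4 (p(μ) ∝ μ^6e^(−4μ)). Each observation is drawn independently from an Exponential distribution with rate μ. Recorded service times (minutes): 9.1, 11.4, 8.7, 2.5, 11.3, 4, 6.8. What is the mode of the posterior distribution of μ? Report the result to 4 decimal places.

The Exponential(rate=μ) likelihood is ∝ μ^n e^(−μΣtᵢ). Here n = 7 and Σtᵢ = 9.1 + 11.4 + 8.7 + 2.5 + 11.3 + 4 + 6.8 = 53.8.
Posterior ∝ μ^6e^(−4μ) · μ^7e^(−53.8μ) = μ^13e^(−57.8μ), i.e. Gamma(14, 57.8).
Mode = (a−1)/b = 13/57.8 ≈ 0.2249.

μ̂_MAP = 0.2249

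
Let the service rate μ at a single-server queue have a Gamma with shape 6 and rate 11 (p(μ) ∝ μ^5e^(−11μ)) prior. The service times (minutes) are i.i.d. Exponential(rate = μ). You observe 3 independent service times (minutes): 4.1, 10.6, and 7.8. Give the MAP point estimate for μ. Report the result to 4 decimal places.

μ̂_MAP = 0.2388

The Exponential(rate=μ) likelihood is ∝ μ^n e^(−μΣtᵢ). Here n = 3 and Σtᵢ = 4.1 + 10.6 + 7.8 = 22.5.
Posterior ∝ μ^5e^(−11μ) · μ^3e^(−22.5μ) = μ^8e^(−33.5μ), i.e. Gamma(9, 33.5).
Mode = (a−1)/b = 8/33.5 ≈ 0.2388.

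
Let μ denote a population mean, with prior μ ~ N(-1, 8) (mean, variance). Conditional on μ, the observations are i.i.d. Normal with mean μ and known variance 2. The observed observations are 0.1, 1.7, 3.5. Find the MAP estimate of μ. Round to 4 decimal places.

n = 3; x̄ = (0.1 + 1.7 + 3.5)/3 = 5.3/3 = 53/30 ≈ 1.7667.
For a Normal prior and Normal likelihood with known variance, the posterior is Normal; its mode equals its mean, the precision-weighted average.
Prior precision 1/σ₀² = 1/8 = 0.125; data precision n/σ² = 3/2 = 1.5.
μ̂ = (0.125·(-1) + 1.5·(53/30)) / (0.125 + 1.5) = 2.525/1.625 = 101/65 ≈ 1.5538.

μ̂_MAP = 1.5538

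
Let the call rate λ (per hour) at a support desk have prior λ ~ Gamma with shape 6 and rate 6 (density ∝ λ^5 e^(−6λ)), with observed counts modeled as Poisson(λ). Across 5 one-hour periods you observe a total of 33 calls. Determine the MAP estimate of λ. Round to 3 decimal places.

λ̂_MAP = 3.455

Σxᵢ = 33, n = 5.
Posterior ∝ λ^5e^(−6λ) · λ^33e^(−5λ) = λ^38e^(−11λ), i.e. Gamma(shape=39, rate=11).
The mode of a Gamma(a, b) with a ≥ 1 (shape–rate) is (a−1)/b = 38/11 ≈ 3.455.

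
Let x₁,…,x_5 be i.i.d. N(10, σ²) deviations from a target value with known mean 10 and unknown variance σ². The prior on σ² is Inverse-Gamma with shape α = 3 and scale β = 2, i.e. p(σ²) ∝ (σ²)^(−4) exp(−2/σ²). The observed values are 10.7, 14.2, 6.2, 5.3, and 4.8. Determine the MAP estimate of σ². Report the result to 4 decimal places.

Sum of squared deviations about the known mean: SS = (10.7−10)² + (14.2−10)² + (6.2−10)² + (5.3−10)² + (4.8−10)² = 81.7.
The Normal likelihood contributes (σ²)^(−n/2) exp(−SS/(2σ²)), so the posterior is Inverse-Gamma(α + n/2, β + SS/2) = Inverse-Gamma(5.5, 42.85).
The mode of Inverse-Gamma(a, b) is b/(a+1) = 42.85/6.5 ≈ 6.5923.

σ̂²_MAP = 6.5923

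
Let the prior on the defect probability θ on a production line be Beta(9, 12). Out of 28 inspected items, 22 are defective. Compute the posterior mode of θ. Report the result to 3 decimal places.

θ̂_MAP = 0.638

Prior: Beta(9, 12).
Data: 22 successes in 28 trials. The binomial likelihood contributes θ^22(1−θ)^6, so the posterior is Beta(9+22, 12+6) = Beta(31, 18).
For Beta(a, b) with a, b > 1 the mode is (a−1)/(a+b−2) = 30/47 ≈ 0.638.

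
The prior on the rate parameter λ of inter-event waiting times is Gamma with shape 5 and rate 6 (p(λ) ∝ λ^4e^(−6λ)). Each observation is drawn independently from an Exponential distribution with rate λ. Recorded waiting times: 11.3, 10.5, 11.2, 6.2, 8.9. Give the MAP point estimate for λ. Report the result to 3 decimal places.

λ̂_MAP = 0.166

The Exponential(rate=λ) likelihood is ∝ λ^n e^(−λΣtᵢ). Here n = 5 and Σtᵢ = 11.3 + 10.5 + 11.2 + 6.2 + 8.9 = 48.1.
Posterior ∝ λ^4e^(−6λ) · λ^5e^(−48.1λ) = λ^9e^(−54.1λ), i.e. Gamma(10, 54.1).
Mode = (a−1)/b = 9/54.1 ≈ 0.166.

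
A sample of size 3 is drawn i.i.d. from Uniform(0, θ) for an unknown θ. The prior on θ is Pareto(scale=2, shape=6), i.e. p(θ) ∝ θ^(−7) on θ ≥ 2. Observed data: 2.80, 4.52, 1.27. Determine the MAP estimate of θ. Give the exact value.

θ̂_MAP = 4.52

The Uniform(0, θ) likelihood is θ^(−n) for θ ≥ max(xᵢ), zero otherwise. Here max(xᵢ) = 4.52.
Posterior ∝ θ^(−7) · θ^(−3) = θ^(−10) on θ ≥ max(2, 4.52) = 4.52.
This density is strictly decreasing in θ, so the posterior mode lies at the lower boundary of the support.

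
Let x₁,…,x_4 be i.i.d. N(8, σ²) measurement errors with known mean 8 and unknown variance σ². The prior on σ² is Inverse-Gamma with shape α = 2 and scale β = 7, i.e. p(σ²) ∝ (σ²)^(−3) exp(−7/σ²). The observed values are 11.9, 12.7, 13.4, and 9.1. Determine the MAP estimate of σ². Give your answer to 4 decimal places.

Sum of squared deviations about the known mean: SS = (11.9−8)² + (12.7−8)² + (13.4−8)² + (9.1−8)² = 67.67.
The Normal likelihood contributes (σ²)^(−n/2) exp(−SS/(2σ²)), so the posterior is Inverse-Gamma(α + n/2, β + SS/2) = Inverse-Gamma(4, 40.835).
The mode of Inverse-Gamma(a, b) is b/(a+1) = 40.835/5 ≈ 8.1670.

σ̂²_MAP = 8.1670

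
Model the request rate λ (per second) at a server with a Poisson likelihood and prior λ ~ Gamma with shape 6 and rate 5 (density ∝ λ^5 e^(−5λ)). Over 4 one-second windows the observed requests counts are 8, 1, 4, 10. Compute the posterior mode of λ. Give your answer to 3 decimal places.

Σxᵢ = 8+1+4+10 = 23, with n = 4.
Posterior ∝ λ^5e^(−5λ) · λ^23e^(−4λ) = λ^28e^(−9λ), i.e. Gamma(shape=29, rate=9).
The mode of a Gamma(a, b) with a ≥ 1 (shape–rate) is (a−1)/b = 28/9 ≈ 3.111.

λ̂_MAP = 3.111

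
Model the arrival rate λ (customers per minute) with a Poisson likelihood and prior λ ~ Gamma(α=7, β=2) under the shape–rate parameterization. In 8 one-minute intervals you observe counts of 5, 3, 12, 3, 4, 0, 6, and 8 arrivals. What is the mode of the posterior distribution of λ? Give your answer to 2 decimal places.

Σxᵢ = 5+3+12+3+4+0+6+8 = 41, with n = 8.
Posterior ∝ λ^6e^(−2λ) · λ^41e^(−8λ) = λ^47e^(−10λ), i.e. Gamma(shape=48, rate=10).
The mode of a Gamma(a, b) with a ≥ 1 (shape–rate) is (a−1)/b = 47/10 ≈ 4.70.

λ̂_MAP = 4.70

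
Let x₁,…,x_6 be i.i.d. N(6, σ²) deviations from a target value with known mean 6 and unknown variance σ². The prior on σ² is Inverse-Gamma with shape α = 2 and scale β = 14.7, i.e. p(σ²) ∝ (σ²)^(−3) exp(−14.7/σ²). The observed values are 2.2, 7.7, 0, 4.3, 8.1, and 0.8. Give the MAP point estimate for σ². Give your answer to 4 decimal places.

Sum of squared deviations about the known mean: SS = (2.2−6)² + (7.7−6)² + (0−6)² + (4.3−6)² + (8.1−6)² + (0.8−6)² = 87.67.
The Normal likelihood contributes (σ²)^(−n/2) exp(−SS/(2σ²)), so the posterior is Inverse-Gamma(α + n/2, β + SS/2) = Inverse-Gamma(5, 58.535).
The mode of Inverse-Gamma(a, b) is b/(a+1) = 58.535/6 ≈ 9.7558.

σ̂²_MAP = 9.7558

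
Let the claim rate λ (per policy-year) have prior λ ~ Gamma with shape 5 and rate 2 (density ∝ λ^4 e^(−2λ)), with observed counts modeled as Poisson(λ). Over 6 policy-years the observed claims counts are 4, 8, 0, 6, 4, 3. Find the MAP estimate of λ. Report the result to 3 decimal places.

λ̂_MAP = 3.625

Σxᵢ = 4+8+0+6+4+3 = 25, with n = 6.
Posterior ∝ λ^4e^(−2λ) · λ^25e^(−6λ) = λ^29e^(−8λ), i.e. Gamma(shape=30, rate=8).
The mode of a Gamma(a, b) with a ≥ 1 (shape–rate) is (a−1)/b = 29/8 ≈ 3.625.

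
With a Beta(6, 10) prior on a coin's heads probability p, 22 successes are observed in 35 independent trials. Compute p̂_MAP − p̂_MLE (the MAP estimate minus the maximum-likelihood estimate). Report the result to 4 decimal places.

MAP − MLE = -0.0776

Posterior is Beta(28, 23); MAP = (28−1)/(51−2) = 27/49 ≈ 0.55102.
MLE ignores the prior: p̂_MLE = k/n = 22/35 ≈ 0.62857.
Difference = 27/49 − 22/35 = -19/245 ≈ -0.0776.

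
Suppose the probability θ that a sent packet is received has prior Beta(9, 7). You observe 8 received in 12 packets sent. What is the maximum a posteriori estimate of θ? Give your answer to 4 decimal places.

θ̂_MAP = 0.6154

Prior: Beta(9, 7).
Data: 8 successes in 12 trials. The binomial likelihood contributes θ^8(1−θ)^4, so the posterior is Beta(9+8, 7+4) = Beta(17, 11).
For Beta(a, b) with a, b > 1 the mode is (a−1)/(a+b−2) = 16/26 ≈ 0.6154.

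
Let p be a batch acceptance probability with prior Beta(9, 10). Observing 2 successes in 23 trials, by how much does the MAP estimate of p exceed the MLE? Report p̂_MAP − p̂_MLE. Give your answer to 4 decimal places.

Posterior is Beta(11, 31); MAP = (11−1)/(42−2) = 10/40 ≈ 0.25000.
MLE ignores the prior: p̂_MLE = k/n = 2/23 ≈ 0.08696.
Difference = 10/40 − 2/23 = 15/92 ≈ 0.1630.

MAP − MLE = 0.1630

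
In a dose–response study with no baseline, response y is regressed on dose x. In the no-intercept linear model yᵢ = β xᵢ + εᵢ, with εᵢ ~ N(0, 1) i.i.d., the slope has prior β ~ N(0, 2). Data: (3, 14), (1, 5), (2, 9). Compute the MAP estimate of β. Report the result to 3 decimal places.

log p(β | y) = −Σ(yᵢ − βxᵢ)²/(2·1) − β²/(2·2) + const.
Setting the derivative to zero: Σxᵢ(yᵢ − βxᵢ)/1 − β/2 = 0, so β = Σxᵢyᵢ / (Σxᵢ² + σ²/τ²).
Σxᵢyᵢ = 3·14 + 1·5 + 2·9 = 65; Σxᵢ² = 14; σ²/τ² = 0.5.
β̂_MAP = 65 / (14 + 0.5) = 65/14.5 ≈ 4.483.

β̂_MAP = 4.483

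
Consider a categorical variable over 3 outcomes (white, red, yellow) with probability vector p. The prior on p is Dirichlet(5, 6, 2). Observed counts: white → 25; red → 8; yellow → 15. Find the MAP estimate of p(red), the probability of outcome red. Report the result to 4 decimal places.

The posterior is Dirichlet(αᵢ + nᵢ) = Dirichlet(30, 14, 17).
For a Dirichlet(a₁,…,a_K) with all aᵢ > 1, the mode has j-th component (aⱼ − 1)/(Σaᵢ − K).
Here Σaᵢ = 61 and K = 3, so p(red) = (14 − 1)/(61 − 3) = 13/58 ≈ 0.2241.

MAP estimate of p(red) = 0.2241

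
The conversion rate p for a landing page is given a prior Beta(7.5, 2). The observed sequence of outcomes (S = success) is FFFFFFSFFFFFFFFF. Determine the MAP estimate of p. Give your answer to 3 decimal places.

p̂_MAP = 0.319

Prior: Beta(7.5, 2).
Data: 1 success in 16 trials (from the sequence). The binomial likelihood contributes p(1−p)^15, so the posterior is Beta(7.5+1, 2+15) = Beta(8.5, 17).
For Beta(a, b) with a, b > 1 the mode is (a−1)/(a+b−2) = 7.5/23.5 ≈ 0.319.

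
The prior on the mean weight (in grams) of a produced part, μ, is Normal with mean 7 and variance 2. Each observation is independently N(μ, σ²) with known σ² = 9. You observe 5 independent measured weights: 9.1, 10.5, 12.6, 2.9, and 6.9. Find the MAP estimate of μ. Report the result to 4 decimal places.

n = 5; x̄ = (9.1 + 10.5 + 12.6 + 2.9 + 6.9)/5 = 42/5 = 8.4.
For a Normal prior and Normal likelihood with known variance, the posterior is Normal; its mode equals its mean, the precision-weighted average.
Prior precision 1/σ₀² = 1/2 = 0.5; data precision n/σ² = 5/9.
μ̂ = (0.5·7 + (5/9)·8.4) / (0.5 + 5/9) = (49/6)/(19/18) = 147/19 ≈ 7.7368.

μ̂_MAP = 7.7368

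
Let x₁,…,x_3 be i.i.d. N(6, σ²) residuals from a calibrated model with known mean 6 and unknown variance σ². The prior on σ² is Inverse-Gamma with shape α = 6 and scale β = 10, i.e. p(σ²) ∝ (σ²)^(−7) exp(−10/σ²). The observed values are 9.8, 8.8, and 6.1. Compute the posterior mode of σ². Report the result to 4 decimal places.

Sum of squared deviations about the known mean: SS = (9.8−6)² + (8.8−6)² + (6.1−6)² = 22.29.
The Normal likelihood contributes (σ²)^(−n/2) exp(−SS/(2σ²)), so the posterior is Inverse-Gamma(α + n/2, β + SS/2) = Inverse-Gamma(7.5, 21.145).
The mode of Inverse-Gamma(a, b) is b/(a+1) = 21.145/8.5 ≈ 2.4876.

σ̂²_MAP = 2.4876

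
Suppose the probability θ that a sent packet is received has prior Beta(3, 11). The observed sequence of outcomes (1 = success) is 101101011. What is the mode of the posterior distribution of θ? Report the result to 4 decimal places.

Prior: Beta(3, 11).
Data: 6 successes in 9 trials (from the sequence). The binomial likelihood contributes θ^6(1−θ)^3, so the posterior is Beta(3+6, 11+3) = Beta(9, 14).
For Beta(a, b) with a, b > 1 the mode is (a−1)/(a+b−2) = 8/21 ≈ 0.3810.

θ̂_MAP = 0.3810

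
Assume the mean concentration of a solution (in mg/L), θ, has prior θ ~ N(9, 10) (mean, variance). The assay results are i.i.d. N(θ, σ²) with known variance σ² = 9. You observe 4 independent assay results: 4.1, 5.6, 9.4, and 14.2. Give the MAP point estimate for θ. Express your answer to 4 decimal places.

n = 4; x̄ = (4.1 + 5.6 + 9.4 + 14.2)/4 = 33.3/4 = 8.325.
For a Normal prior and Normal likelihood with known variance, the posterior is Normal; its mode equals its mean, the precision-weighted average.
Prior precision 1/σ₀² = 1/10 = 0.1; data precision n/σ² = 4/9.
θ̂ = (0.1·9 + (4/9)·8.325) / (0.1 + 4/9) = 4.6/(49/90) = 414/49 ≈ 8.4490.

θ̂_MAP = 8.4490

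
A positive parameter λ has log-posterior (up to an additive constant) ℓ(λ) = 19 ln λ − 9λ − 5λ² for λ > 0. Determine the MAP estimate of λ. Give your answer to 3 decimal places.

ℓ'(λ) = 19/λ − 9 − 10λ. Setting this to zero and multiplying by λ: 10λ² + 9λ − 19 = 0.
λ = (−9 + √(9² + 4·10·19)) / (2·10) = (−9 + √841) / 20 = (−9 + 29)/20 = 1.
ℓ''(λ) = −19/λ² − 10 < 0, confirming a maximum.

λ̂_MAP = 1.000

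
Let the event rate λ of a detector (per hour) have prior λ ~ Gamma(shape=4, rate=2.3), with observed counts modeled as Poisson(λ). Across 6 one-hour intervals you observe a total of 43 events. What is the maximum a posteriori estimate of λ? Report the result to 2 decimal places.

Σxᵢ = 43, n = 6.
Posterior ∝ λ^3e^(−2.3λ) · λ^43e^(−6λ) = λ^46e^(−8.3λ), i.e. Gamma(shape=47, rate=8.3).
The mode of a Gamma(a, b) with a ≥ 1 (shape–rate) is (a−1)/b = 46/8.3 ≈ 5.54.

λ̂_MAP = 5.54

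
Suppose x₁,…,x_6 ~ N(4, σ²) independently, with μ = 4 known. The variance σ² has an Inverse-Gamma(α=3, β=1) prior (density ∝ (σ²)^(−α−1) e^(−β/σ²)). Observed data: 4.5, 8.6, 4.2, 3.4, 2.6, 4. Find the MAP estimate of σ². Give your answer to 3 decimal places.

σ̂²_MAP = 1.841

Sum of squared deviations about the known mean: SS = (4.5−4)² + (8.6−4)² + (4.2−4)² + (3.4−4)² + (2.6−4)² + (4−4)² = 23.77.
The Normal likelihood contributes (σ²)^(−n/2) exp(−SS/(2σ²)), so the posterior is Inverse-Gamma(α + n/2, β + SS/2) = Inverse-Gamma(6, 12.885).
The mode of Inverse-Gamma(a, b) is b/(a+1) = 12.885/7 ≈ 1.841.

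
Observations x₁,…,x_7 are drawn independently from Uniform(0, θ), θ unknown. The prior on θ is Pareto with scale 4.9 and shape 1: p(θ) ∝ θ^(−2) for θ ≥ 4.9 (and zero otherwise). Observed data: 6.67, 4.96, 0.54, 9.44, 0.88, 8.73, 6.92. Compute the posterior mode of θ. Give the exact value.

The Uniform(0, θ) likelihood is θ^(−n) for θ ≥ max(xᵢ), zero otherwise. Here max(xᵢ) = 9.44.
Posterior ∝ θ^(−2) · θ^(−7) = θ^(−9) on θ ≥ max(4.9, 9.44) = 9.44.
This density is strictly decreasing in θ, so the posterior mode lies at the lower boundary of the support.

θ̂_MAP = 9.44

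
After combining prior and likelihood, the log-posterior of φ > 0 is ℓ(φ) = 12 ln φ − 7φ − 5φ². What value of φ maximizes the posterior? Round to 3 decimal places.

φ̂_MAP = 0.800

ℓ'(φ) = 12/φ − 7 − 10φ. Setting this to zero and multiplying by φ: 10φ² + 7φ − 12 = 0.
φ = (−7 + √(7² + 4·10·12)) / (2·10) = (−7 + √529) / 20 = (−7 + 23)/20 = 4/5.
ℓ''(φ) = −12/φ² − 10 < 0, confirming a maximum.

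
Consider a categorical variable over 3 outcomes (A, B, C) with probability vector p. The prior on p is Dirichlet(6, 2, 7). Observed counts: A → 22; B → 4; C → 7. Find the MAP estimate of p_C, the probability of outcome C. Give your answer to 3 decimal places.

The posterior is Dirichlet(αᵢ + nᵢ) = Dirichlet(28, 6, 14).
For a Dirichlet(a₁,…,a_K) with all aᵢ > 1, the mode has j-th component (aⱼ − 1)/(Σaᵢ − K).
Here Σaᵢ = 48 and K = 3, so p_C = (14 − 1)/(48 − 3) = 13/45 ≈ 0.289.

MAP estimate of p_C = 0.289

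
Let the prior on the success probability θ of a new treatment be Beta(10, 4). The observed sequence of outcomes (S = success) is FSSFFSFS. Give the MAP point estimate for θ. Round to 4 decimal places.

Prior: Beta(10, 4).
Data: 4 successes in 8 trials (from the sequence). The binomial likelihood contributes θ^4(1−θ)^4, so the posterior is Beta(10+4, 4+4) = Beta(14, 8).
For Beta(a, b) with a, b > 1 the mode is (a−1)/(a+b−2) = 13/20 ≈ 0.6500.

θ̂_MAP = 0.6500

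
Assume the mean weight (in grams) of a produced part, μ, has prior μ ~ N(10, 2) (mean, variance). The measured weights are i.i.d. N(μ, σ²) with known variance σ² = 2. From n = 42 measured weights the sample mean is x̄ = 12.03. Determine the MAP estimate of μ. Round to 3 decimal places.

μ̂_MAP = 11.983

n = 42, x̄ = 12.03.
For a Normal prior and Normal likelihood with known variance, the posterior is Normal; its mode equals its mean, the precision-weighted average.
Prior precision 1/σ₀² = 1/2 = 0.5; data precision n/σ² = 42/2 = 21.
μ̂ = (0.5·10 + 21·12.03) / (0.5 + 21) = 257.63/21.5 = 25763/2150 ≈ 11.983.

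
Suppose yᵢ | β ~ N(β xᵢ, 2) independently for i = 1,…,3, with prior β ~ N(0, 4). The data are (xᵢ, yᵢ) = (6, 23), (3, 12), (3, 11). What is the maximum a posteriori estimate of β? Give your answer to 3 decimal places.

β̂_MAP = 3.798

log p(β | y) = −Σ(yᵢ − βxᵢ)²/(2·2) − β²/(2·4) + const.
Setting the derivative to zero: Σxᵢ(yᵢ − βxᵢ)/2 − β/4 = 0, so β = Σxᵢyᵢ / (Σxᵢ² + σ²/τ²).
Σxᵢyᵢ = 6·23 + 3·12 + 3·11 = 207; Σxᵢ² = 54; σ²/τ² = 0.5.
β̂_MAP = 207 / (54 + 0.5) = 207/54.5 ≈ 3.798.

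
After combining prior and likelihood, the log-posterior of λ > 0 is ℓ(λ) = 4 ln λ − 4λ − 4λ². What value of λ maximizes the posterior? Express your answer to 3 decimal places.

ℓ'(λ) = 4/λ − 4 − 8λ. Setting this to zero and multiplying by λ: 8λ² + 4λ − 4 = 0.
λ = (−4 + √(4² + 4·8·4)) / (2·8) = (−4 + √144) / 16 = (−4 + 12)/16 = 1/2.
ℓ''(λ) = −4/λ² − 8 < 0, confirming a maximum.

λ̂_MAP = 0.500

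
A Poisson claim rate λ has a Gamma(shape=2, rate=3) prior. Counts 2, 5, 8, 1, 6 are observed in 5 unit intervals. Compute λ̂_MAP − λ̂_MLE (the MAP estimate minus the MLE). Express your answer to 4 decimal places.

Σxᵢ = 22. Posterior is Gamma(24, 8); MAP = (24−1)/8 = 23/8 ≈ 2.87500.
MLE = x̄ = 22/5 ≈ 4.40000.
Difference = 23/8 − 22/5 = -61/40 ≈ -1.5250.

MAP − MLE = -1.5250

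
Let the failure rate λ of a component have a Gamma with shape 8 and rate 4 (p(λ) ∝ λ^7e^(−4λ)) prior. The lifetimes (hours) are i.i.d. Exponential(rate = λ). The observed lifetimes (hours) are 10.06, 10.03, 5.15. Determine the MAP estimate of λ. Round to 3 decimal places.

The Exponential(rate=λ) likelihood is ∝ λ^n e^(−λΣtᵢ). Here n = 3 and Σtᵢ = 10.06 + 10.03 + 5.15 = 25.24.
Posterior ∝ λ^7e^(−4λ) · λ^3e^(−25.24λ) = λ^10e^(−29.24λ), i.e. Gamma(11, 29.24).
Mode = (a−1)/b = 10/29.24 ≈ 0.342.

λ̂_MAP = 0.342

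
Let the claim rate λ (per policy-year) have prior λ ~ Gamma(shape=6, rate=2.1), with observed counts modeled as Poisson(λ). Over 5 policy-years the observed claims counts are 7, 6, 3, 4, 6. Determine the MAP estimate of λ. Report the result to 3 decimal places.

Σxᵢ = 7+6+3+4+6 = 26, with n = 5.
Posterior ∝ λ^5e^(−2.1λ) · λ^26e^(−5λ) = λ^31e^(−7.1λ), i.e. Gamma(shape=32, rate=7.1).
The mode of a Gamma(a, b) with a ≥ 1 (shape–rate) is (a−1)/b = 31/7.1 ≈ 4.366.

λ̂_MAP = 4.366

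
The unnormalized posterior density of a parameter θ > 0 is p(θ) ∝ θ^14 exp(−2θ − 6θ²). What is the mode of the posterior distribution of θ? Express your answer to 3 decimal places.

ℓ'(θ) = 14/θ − 2 − 12θ. Setting this to zero and multiplying by θ: 12θ² + 2θ − 14 = 0.
θ = (−2 + √(2² + 4·12·14)) / (2·12) = (−2 + √676) / 24 = (−2 + 26)/24 = 1.
ℓ''(θ) = −14/θ² − 12 < 0, confirming a maximum.

θ̂_MAP = 1.000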